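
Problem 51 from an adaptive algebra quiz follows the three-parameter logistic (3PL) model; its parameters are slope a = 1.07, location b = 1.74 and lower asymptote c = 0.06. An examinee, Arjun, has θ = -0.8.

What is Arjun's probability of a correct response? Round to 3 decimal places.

0.118

P(θ) = c + (1 − c) · 1 / (1 + exp(−a(θ − b)))
Exponent: 1.07 × (-0.8 − 1.74) = -2.7178
1/(1 + e^{2.7178}) = 0.0619
P = 0.06 + 0.94 × 0.0619 = 0.1182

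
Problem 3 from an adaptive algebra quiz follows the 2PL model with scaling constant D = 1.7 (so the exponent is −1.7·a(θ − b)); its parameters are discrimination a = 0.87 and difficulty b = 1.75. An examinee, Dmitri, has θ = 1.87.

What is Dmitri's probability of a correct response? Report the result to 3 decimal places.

P(θ) = 1 / (1 + exp(−D·a(θ − b)))
Exponent: 1.7 × 0.87 × (1.87 − 1.75) = 0.1775
1/(1 + e^{-0.1775}) = 0.5443
P = 0.5443

0.544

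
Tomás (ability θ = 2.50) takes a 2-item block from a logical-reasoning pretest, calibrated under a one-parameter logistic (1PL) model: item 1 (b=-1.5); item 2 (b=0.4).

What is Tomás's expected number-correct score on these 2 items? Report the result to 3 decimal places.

1.873

P(θ) = 1 / (1 + exp(−(θ − b)))
P_1 = 1/(1+e^{-4.0000}) = 0.9820
P_2 = 1/(1+e^{-2.1000}) = 0.8909
E[score] = 0.9820 + 0.8909 = 1.8729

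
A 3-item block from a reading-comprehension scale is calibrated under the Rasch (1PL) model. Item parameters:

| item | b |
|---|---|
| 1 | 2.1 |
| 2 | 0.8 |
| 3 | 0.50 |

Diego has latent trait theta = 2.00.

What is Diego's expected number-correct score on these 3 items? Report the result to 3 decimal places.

P(theta) = 1 / (1 + exp(−(theta − b)))
P_1 = 1/(1+e^{0.1000}) = 0.4750
P_2 = 1/(1+e^{-1.2000}) = 0.7685
P_3 = 1/(1+e^{-1.5000}) = 0.8176
E[score] = 0.4750 + 0.7685 + 0.8176 = 2.0611

2.061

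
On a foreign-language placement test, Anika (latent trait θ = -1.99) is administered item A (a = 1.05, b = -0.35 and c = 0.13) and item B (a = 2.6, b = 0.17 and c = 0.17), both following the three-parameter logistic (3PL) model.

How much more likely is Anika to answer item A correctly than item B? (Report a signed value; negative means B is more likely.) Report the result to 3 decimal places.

P(θ) = c + (1 − c) · 1 / (1 + exp(−a(θ − b)))
P_A = 0.2619
P_B = 0.1730
P_A − P_B = 0.0889

0.089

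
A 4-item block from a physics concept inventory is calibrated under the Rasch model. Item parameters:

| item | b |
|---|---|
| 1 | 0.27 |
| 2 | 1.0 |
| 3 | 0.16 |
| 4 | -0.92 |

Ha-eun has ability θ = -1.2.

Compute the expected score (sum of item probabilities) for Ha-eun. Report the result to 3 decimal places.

0.921

P(θ) = 1 / (1 + exp(−(θ − b)))
P_1 = 1/(1+e^{1.4700}) = 0.1869
P_2 = 1/(1+e^{2.2000}) = 0.0998
P_3 = 1/(1+e^{1.3600}) = 0.2042
P_4 = 1/(1+e^{0.2800}) = 0.4305
E[score] = 0.1869 + 0.0998 + 0.2042 + 0.4305 = 0.9214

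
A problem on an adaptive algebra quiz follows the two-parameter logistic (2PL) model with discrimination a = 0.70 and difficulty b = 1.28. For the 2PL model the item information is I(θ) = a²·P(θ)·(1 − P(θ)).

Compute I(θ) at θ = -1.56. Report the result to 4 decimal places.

0.0519

P = 1/(1+e^{1.9880}) = 0.1205
P(1−P) = 0.1205 × 0.8795 = 0.1060
I = a² × P(1−P) = 0.70² × 0.1060 = 0.05192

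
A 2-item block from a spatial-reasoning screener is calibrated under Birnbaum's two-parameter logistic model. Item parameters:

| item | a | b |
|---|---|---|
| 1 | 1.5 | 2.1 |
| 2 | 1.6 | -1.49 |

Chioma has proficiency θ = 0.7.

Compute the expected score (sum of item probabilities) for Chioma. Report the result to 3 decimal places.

1.080

P(θ) = 1 / (1 + exp(−a(θ − b)))
P_1 = 1/(1+e^{2.1000}) = 0.1091
P_2 = 1/(1+e^{-3.5040}) = 0.9708
E[score] = 0.1091 + 0.9708 = 1.0799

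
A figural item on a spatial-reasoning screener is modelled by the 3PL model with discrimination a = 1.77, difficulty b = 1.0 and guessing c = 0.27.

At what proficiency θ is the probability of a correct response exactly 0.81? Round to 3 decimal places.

1.590

P(θ) = c + (1 − c) · 1 / (1 + exp(−a(θ − b)))
Remove guessing floor: (0.81 − 0.27)/(1 − 0.27) = 0.7397
logit = ln(0.7397/0.2603) = 1.0445
θ = b + logit/(a) = 1.0 + 1.0445/1.7700 = 1.5901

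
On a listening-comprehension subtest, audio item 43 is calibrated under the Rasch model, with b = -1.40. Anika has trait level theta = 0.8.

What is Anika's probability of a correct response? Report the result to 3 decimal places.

0.900

P(theta) = 1 / (1 + exp(−(theta − b)))
Exponent: (0.8 − (-1.40)) = 2.2000
1/(1 + e^{-2.2000}) = 0.9002
P = 0.9002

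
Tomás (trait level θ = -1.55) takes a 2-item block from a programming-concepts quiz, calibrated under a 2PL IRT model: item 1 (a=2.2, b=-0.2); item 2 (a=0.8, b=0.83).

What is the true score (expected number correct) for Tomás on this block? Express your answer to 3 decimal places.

P(θ) = 1 / (1 + exp(−a(θ − b)))
P_1 = 1/(1+e^{2.9700}) = 0.0488
P_2 = 1/(1+e^{1.9040}) = 0.1297
E[score] = 0.0488 + 0.1297 = 0.1785

0.178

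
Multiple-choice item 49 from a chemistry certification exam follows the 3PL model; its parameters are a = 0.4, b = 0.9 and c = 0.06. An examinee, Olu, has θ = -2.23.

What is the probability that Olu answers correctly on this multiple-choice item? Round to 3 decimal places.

P(θ) = c + (1 − c) · 1 / (1 + exp(−a(θ − b)))
Exponent: 0.4 × (-2.23 − 0.9) = -1.2520
1/(1 + e^{1.2520}) = 0.2224
P = 0.06 + 0.94 × 0.2224 = 0.2690

0.269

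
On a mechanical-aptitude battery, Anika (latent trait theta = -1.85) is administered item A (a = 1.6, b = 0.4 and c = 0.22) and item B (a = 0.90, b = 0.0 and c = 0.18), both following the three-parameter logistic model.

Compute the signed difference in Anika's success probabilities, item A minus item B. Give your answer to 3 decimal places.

-0.070

P(theta) = c + (1 − c) · 1 / (1 + exp(−a(theta − b)))
P_A = 0.2407
P_B = 0.3105
P_A − P_B = -0.0697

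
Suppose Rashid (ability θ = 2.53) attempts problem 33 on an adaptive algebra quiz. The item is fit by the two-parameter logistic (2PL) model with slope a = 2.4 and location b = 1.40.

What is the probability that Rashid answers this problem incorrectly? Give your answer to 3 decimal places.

P(θ) = 1 / (1 + exp(−a(θ − b)))
Exponent: 2.4 × (2.53 − 1.40) = 2.7120
1/(1 + e^{-2.7120}) = 0.9377
P(incorrect) = 1 − 0.9377 = 0.0623

0.062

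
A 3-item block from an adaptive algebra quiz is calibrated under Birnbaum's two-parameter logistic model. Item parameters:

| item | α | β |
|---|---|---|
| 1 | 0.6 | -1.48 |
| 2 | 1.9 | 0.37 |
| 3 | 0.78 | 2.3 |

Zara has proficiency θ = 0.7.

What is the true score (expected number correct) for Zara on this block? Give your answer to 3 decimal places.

P(θ) = 1 / (1 + exp(−α(θ − β)))
P_1 = 1/(1+e^{-1.3080}) = 0.7872
P_2 = 1/(1+e^{-0.6270}) = 0.6518
P_3 = 1/(1+e^{1.2480}) = 0.2230
E[score] = 0.7872 + 0.6518 + 0.2230 = 1.6620

1.662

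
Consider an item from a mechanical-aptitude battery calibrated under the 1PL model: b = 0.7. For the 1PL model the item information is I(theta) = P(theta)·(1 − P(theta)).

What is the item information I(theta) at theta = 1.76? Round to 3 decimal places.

P = 1/(1+e^{-1.0600}) = 0.7427
P(1−P) = 0.7427 × 0.2573 = 0.1911
I = P(1−P) = 0.19110

0.191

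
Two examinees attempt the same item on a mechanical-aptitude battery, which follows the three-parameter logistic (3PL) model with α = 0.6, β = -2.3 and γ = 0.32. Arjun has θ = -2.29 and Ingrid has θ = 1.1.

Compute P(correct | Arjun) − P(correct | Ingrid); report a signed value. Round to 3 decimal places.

-0.261

P(θ) = γ + (1 − γ) · 1 / (1 + exp(−α(θ − β)))
P(Arjun) = 0.6610  [exponent 0.0060]
P(Ingrid) = 0.9218  [exponent 2.0400]
Difference = 0.6610 − 0.9218 = -0.2607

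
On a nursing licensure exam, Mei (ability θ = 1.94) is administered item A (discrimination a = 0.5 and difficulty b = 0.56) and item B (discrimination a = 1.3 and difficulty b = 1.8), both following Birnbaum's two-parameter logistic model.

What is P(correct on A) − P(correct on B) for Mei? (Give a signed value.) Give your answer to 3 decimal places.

0.121

P(θ) = 1 / (1 + exp(−a(θ − b)))
P_A = 0.6660
P_B = 0.5454
P_A − P_B = 0.1206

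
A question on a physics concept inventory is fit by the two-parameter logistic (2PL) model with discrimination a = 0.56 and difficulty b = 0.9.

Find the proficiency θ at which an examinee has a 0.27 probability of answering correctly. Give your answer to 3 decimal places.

P(θ) = 1 / (1 + exp(−a(θ − b)))
logit = ln(0.2700/0.7300) = -0.9946
θ = b + logit/(a) = 0.9 + (-0.9946)/0.5600 = -0.8761

-0.876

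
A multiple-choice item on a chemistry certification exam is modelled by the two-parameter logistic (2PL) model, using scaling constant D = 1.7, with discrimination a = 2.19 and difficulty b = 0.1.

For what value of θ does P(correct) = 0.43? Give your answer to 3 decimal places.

0.024

P(θ) = 1 / (1 + exp(−D·a(θ − b)))
logit = ln(0.4300/0.5700) = -0.2819
θ = b + logit/(1.7·a) = 0.1 + (-0.2819)/3.7230 = 0.0243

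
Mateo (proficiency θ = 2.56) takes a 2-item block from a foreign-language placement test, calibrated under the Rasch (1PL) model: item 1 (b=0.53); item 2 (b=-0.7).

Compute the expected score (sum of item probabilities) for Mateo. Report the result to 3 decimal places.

1.847

P(θ) = 1 / (1 + exp(−(θ − b)))
P_1 = 1/(1+e^{-2.0300}) = 0.8839
P_2 = 1/(1+e^{-3.2600}) = 0.9630
E[score] = 0.8839 + 0.9630 = 1.8469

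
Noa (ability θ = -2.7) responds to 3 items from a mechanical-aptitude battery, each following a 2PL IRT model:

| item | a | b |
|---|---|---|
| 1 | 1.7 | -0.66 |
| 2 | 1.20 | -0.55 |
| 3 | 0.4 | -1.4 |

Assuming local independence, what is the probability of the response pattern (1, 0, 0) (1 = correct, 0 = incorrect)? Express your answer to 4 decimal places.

0.0176

P(θ) = 1 / (1 + exp(−a(θ − b)))
P_1 = 1/(1+e^{3.4680}) = 0.0302
P_2 = 1/(1+e^{2.5800}) = 0.0704
P_3 = 1/(1+e^{0.5200}) = 0.3729
L = P_1 × (1−P_2) × (1−P_3) = 0.0302 × 0.9296 × 0.6271 = 0.01763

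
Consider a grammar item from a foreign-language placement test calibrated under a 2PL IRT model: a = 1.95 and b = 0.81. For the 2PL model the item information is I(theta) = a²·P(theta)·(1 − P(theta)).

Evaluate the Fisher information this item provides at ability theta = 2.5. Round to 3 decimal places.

P = 1/(1+e^{-3.2955}) = 0.9643
P(1−P) = 0.9643 × 0.0357 = 0.0344
I = a² × P(1−P) = 1.95² × 0.0344 = 0.13099

0.131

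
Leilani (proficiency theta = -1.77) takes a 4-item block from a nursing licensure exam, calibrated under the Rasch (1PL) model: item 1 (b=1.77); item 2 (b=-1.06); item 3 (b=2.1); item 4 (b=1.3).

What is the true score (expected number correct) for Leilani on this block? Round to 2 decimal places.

0.42

P(theta) = 1 / (1 + exp(−(theta − b)))
P_1 = 1/(1+e^{3.5400}) = 0.0282
P_2 = 1/(1+e^{0.7100}) = 0.3296
P_3 = 1/(1+e^{3.8700}) = 0.0204
P_4 = 1/(1+e^{3.0700}) = 0.0444
E[score] = 0.0282 + 0.3296 + 0.0204 + 0.0444 = 0.4226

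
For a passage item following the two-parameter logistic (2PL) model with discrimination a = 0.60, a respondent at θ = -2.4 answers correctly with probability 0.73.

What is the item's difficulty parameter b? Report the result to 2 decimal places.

P(θ) = 1 / (1 + exp(−a(θ − b)))
logit(0.73) = ln(0.73/0.27) = 0.9946
b = θ − logit/(a) = -2.4 − 0.9946/0.6000 = -4.0577

-4.06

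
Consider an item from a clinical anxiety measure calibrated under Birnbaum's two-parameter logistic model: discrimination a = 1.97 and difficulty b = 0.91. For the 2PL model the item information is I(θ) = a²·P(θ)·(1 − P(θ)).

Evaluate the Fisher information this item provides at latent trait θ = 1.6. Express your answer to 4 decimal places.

P = 1/(1+e^{-1.3593}) = 0.7956
P(1−P) = 0.7956 × 0.2044 = 0.1626
I = a² × P(1−P) = 1.97² × 0.1626 = 0.63101

0.6310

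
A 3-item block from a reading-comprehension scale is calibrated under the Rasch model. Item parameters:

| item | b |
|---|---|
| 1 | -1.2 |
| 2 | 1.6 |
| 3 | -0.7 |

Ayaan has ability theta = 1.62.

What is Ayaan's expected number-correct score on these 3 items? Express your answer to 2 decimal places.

2.36

P(theta) = 1 / (1 + exp(−(theta − b)))
P_1 = 1/(1+e^{-2.8200}) = 0.9437
P_2 = 1/(1+e^{-0.0200}) = 0.5050
P_3 = 1/(1+e^{-2.3200}) = 0.9105
E[score] = 0.9437 + 0.5050 + 0.9105 = 2.3593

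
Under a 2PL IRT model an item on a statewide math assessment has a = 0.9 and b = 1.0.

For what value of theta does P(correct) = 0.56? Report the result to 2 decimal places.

1.27

P(theta) = 1 / (1 + exp(−a(theta − b)))
logit = ln(0.5600/0.4400) = 0.2412
theta = b + logit/(a) = 1.0 + 0.2412/0.9000 = 1.2680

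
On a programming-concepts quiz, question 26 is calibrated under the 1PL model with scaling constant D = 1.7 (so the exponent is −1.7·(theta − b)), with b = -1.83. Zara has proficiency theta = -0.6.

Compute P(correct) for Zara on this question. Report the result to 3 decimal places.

0.890

P(theta) = 1 / (1 + exp(−D·(theta − b)))
Exponent: 1.7 × (-0.6 − (-1.83)) = 2.0910
1/(1 + e^{-2.0910}) = 0.8900
P = 0.8900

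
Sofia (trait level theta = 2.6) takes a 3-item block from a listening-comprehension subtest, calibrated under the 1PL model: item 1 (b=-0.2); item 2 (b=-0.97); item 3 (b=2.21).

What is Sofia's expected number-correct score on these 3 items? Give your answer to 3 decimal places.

P(theta) = 1 / (1 + exp(−(theta − b)))
P_1 = 1/(1+e^{-2.8000}) = 0.9427
P_2 = 1/(1+e^{-3.5700}) = 0.9726
P_3 = 1/(1+e^{-0.3900}) = 0.5963
E[score] = 0.9427 + 0.9726 + 0.5963 = 2.5116

2.512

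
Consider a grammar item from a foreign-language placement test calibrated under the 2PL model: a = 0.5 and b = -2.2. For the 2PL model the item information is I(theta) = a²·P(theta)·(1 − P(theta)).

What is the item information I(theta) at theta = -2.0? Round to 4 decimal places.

0.0623

P = 1/(1+e^{-0.1000}) = 0.5250
P(1−P) = 0.5250 × 0.4750 = 0.2494
I = a² × P(1−P) = 0.5² × 0.2494 = 0.06234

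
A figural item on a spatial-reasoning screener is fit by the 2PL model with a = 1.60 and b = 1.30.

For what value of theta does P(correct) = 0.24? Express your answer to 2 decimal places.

P(theta) = 1 / (1 + exp(−a(theta − b)))
logit = ln(0.2400/0.7600) = -1.1527
theta = b + logit/(a) = 1.30 + (-1.1527)/1.6000 = 0.5796

0.58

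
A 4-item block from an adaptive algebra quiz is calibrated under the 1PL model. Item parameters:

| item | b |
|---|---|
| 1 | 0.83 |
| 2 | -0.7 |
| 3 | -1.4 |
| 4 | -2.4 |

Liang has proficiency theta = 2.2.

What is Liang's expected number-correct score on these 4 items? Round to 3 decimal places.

P(theta) = 1 / (1 + exp(−(theta − b)))
P_1 = 1/(1+e^{-1.3700}) = 0.7974
P_2 = 1/(1+e^{-2.9000}) = 0.9478
P_3 = 1/(1+e^{-3.6000}) = 0.9734
P_4 = 1/(1+e^{-4.6000}) = 0.9900
E[score] = 0.7974 + 0.9478 + 0.9734 + 0.9900 = 3.7087

3.709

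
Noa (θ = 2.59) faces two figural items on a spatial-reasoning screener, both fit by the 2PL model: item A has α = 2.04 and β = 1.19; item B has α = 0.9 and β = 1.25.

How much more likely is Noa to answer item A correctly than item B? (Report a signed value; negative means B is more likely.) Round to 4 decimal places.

0.1760

P(θ) = 1 / (1 + exp(−α(θ − β)))
P_A = 0.9456
P_B = 0.7696
P_A − P_B = 0.1760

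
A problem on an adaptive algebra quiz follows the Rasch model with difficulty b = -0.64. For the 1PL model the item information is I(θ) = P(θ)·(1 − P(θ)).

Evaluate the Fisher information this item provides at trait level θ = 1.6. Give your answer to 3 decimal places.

0.087

P = 1/(1+e^{-2.2400}) = 0.9038
P(1−P) = 0.9038 × 0.0962 = 0.0870
I = P(1−P) = 0.08696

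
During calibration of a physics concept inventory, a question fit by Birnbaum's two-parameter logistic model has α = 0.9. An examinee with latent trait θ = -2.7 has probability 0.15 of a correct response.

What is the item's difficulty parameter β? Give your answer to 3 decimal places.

-0.773

P(θ) = 1 / (1 + exp(−α(θ − β)))
logit(0.15) = ln(0.15/0.85) = -1.7346
β = θ − logit/(α) = -2.7 − (-1.7346)/0.9000 = -0.7727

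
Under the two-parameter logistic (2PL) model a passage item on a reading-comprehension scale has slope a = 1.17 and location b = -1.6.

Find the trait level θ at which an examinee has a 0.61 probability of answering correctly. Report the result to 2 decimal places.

-1.22

P(θ) = 1 / (1 + exp(−a(θ − b)))
logit = ln(0.6100/0.3900) = 0.4473
θ = b + logit/(a) = -1.6 + 0.4473/1.1700 = -1.2177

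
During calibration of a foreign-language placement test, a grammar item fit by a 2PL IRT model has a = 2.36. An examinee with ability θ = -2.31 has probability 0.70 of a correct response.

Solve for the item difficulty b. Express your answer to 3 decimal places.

P(θ) = 1 / (1 + exp(−a(θ − b)))
logit(0.70) = ln(0.70/0.30) = 0.8473
b = θ − logit/(a) = -2.31 − 0.8473/2.3600 = -2.6690

-2.669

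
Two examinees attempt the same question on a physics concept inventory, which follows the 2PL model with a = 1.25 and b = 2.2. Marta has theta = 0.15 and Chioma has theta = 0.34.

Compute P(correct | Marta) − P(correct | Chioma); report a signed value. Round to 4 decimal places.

P(theta) = 1 / (1 + exp(−a(theta − b)))
P(Marta) = 0.0716  [exponent -2.5625]
P(Chioma) = 0.0891  [exponent -2.3250]
Difference = 0.0716 − 0.0891 = -0.0175

-0.0175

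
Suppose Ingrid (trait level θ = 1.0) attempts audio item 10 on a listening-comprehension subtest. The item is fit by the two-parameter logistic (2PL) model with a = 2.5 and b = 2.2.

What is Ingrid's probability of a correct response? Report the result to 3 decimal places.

0.047

P(θ) = 1 / (1 + exp(−a(θ − b)))
Exponent: 2.5 × (1.0 − 2.2) = -3.0000
1/(1 + e^{3.0000}) = 0.0474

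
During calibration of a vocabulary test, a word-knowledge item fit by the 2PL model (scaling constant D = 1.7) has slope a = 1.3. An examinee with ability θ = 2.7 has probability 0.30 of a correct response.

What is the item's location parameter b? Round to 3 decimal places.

3.083

P(θ) = 1 / (1 + exp(−D·a(θ − b)))
logit(0.30) = ln(0.30/0.70) = -0.8473
b = θ − logit/(1.7·a) = 2.7 − (-0.8473)/2.2100 = 3.0834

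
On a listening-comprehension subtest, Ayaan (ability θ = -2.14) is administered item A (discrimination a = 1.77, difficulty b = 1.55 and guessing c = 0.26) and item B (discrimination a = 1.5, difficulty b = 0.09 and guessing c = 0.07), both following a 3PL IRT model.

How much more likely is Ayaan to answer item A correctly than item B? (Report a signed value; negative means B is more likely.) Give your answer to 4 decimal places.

P(θ) = c + (1 − c) · 1 / (1 + exp(−a(θ − b)))
P_A = 0.2611
P_B = 0.1017
P_A − P_B = 0.1594

0.1594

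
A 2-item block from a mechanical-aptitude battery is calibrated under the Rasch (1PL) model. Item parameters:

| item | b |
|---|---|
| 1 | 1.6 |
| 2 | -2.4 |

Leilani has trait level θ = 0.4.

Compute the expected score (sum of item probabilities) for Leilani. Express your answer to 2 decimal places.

1.17

P(θ) = 1 / (1 + exp(−(θ − b)))
P_1 = 1/(1+e^{1.2000}) = 0.2315
P_2 = 1/(1+e^{-2.8000}) = 0.9427
E[score] = 0.2315 + 0.9427 = 1.1742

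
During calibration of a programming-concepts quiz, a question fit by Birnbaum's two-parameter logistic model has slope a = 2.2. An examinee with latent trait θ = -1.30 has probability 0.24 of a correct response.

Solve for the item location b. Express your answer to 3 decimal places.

P(θ) = 1 / (1 + exp(−a(θ − b)))
logit(0.24) = ln(0.24/0.76) = -1.1527
b = θ − logit/(a) = -1.30 − (-1.1527)/2.2000 = -0.7761

-0.776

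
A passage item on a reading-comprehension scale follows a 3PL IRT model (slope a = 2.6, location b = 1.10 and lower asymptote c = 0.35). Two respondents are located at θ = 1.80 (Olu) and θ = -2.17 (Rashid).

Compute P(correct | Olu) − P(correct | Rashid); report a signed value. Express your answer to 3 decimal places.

0.559

P(θ) = c + (1 − c) · 1 / (1 + exp(−a(θ − b)))
P(Olu) = 0.9094  [exponent 1.8200]
P(Rashid) = 0.3501  [exponent -8.5020]
Difference = 0.9094 − 0.3501 = 0.5592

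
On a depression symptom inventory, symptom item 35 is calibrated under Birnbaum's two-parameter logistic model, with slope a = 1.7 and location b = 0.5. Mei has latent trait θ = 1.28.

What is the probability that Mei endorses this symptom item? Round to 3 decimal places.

P(θ) = 1 / (1 + exp(−a(θ − b)))
Exponent: 1.7 × (1.28 − 0.5) = 1.3260
1/(1 + e^{-1.3260}) = 0.7902

0.790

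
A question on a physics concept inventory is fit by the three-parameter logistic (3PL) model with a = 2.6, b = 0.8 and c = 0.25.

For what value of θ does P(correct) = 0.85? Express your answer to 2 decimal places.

1.33

P(θ) = c + (1 − c) · 1 / (1 + exp(−a(θ − b)))
Remove guessing floor: (0.85 − 0.25)/(1 − 0.25) = 0.8000
logit = ln(0.8000/0.2000) = 1.3863
θ = b + logit/(a) = 0.8 + 1.3863/2.6000 = 1.3332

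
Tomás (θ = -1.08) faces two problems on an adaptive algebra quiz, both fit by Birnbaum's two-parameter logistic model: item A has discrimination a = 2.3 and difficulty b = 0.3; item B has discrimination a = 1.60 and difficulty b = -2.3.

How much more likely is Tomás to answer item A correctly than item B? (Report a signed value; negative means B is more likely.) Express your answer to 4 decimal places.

-0.8355

P(θ) = 1 / (1 + exp(−a(θ − b)))
P_A = 0.0402
P_B = 0.8757
P_A − P_B = -0.8355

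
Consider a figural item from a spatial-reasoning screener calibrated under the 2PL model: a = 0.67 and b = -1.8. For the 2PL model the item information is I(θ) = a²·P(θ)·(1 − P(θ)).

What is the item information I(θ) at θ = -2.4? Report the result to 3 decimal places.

P = 1/(1+e^{0.4020}) = 0.4008
P(1−P) = 0.4008 × 0.5992 = 0.2402
I = a² × P(1−P) = 0.67² × 0.2402 = 0.10781

0.108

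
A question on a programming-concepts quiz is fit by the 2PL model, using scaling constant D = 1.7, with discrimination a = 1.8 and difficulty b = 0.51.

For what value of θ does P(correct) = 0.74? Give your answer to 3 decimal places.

0.852

P(θ) = 1 / (1 + exp(−D·a(θ − b)))
logit = ln(0.7400/0.2600) = 1.0460
θ = b + logit/(1.7·a) = 0.51 + 1.0460/3.0600 = 0.8518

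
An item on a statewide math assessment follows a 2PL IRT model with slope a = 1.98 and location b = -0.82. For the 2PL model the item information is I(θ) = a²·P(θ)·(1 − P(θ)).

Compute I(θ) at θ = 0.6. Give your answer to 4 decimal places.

0.2097

P = 1/(1+e^{-2.8116}) = 0.9433
P(1−P) = 0.9433 × 0.0567 = 0.0535
I = a² × P(1−P) = 1.98² × 0.0535 = 0.20968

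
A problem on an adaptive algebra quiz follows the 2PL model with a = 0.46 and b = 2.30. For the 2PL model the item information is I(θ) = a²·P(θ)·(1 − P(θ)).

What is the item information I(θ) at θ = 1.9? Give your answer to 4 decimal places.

0.0525

P = 1/(1+e^{0.1840}) = 0.4541
P(1−P) = 0.4541 × 0.5459 = 0.2479
I = a² × P(1−P) = 0.46² × 0.2479 = 0.05245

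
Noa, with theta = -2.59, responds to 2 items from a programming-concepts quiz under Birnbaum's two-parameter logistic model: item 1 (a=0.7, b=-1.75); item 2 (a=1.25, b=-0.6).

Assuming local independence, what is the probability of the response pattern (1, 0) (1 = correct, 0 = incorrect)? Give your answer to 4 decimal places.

P(theta) = 1 / (1 + exp(−a(theta − b)))
P_1 = 1/(1+e^{0.5880}) = 0.3571
P_2 = 1/(1+e^{2.4875}) = 0.0767
L = P_1 × (1−P_2) = 0.3571 × 0.9233 = 0.32969

0.3297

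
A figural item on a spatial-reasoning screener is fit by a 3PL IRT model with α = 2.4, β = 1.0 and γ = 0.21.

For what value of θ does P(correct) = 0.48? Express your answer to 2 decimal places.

0.73

P(θ) = γ + (1 − γ) · 1 / (1 + exp(−α(θ − β)))
Remove guessing floor: (0.48 − 0.21)/(1 − 0.21) = 0.3418
logit = ln(0.3418/0.6582) = -0.6554
θ = β + logit/(α) = 1.0 + (-0.6554)/2.4000 = 0.7269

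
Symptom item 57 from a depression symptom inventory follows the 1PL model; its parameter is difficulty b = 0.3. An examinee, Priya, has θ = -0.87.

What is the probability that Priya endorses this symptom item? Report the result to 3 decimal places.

P(θ) = 1 / (1 + exp(−(θ − b)))
Exponent: (-0.87 − 0.3) = -1.1700
1/(1 + e^{1.1700}) = 0.2369
P = 0.2369

0.237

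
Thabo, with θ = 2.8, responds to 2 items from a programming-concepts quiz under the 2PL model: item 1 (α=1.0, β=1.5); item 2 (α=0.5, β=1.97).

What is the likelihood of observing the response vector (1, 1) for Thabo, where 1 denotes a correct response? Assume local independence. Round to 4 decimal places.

0.4733

P(θ) = 1 / (1 + exp(−α(θ − β)))
P_1 = 1/(1+e^{-1.3000}) = 0.7858
P_2 = 1/(1+e^{-0.4150}) = 0.6023
L = P_1 × P_2 = 0.7858 × 0.6023 = 0.47330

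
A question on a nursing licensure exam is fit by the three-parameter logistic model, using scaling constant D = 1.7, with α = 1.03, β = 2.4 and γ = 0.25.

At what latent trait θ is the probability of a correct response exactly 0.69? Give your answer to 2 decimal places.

P(θ) = γ + (1 − γ) · 1 / (1 + exp(−D·α(θ − β)))
Remove guessing floor: (0.69 − 0.25)/(1 − 0.25) = 0.5867
logit = ln(0.5867/0.4133) = 0.3502
θ = β + logit/(1.7·α) = 2.4 + 0.3502/1.7510 = 2.6000

2.60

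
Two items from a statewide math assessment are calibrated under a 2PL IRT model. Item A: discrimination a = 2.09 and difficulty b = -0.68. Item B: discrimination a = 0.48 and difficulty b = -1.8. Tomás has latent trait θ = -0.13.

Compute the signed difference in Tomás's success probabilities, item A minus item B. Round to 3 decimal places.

P(θ) = 1 / (1 + exp(−a(θ − b)))
P_A = 0.7594
P_B = 0.6903
P_A − P_B = 0.0691

0.069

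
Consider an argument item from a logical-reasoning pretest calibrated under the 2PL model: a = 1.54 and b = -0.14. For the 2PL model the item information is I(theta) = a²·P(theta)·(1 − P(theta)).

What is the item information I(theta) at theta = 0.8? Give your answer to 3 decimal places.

0.366

P = 1/(1+e^{-1.4476}) = 0.8096
P(1−P) = 0.8096 × 0.1904 = 0.1541
I = a² × P(1−P) = 1.54² × 0.1541 = 0.36553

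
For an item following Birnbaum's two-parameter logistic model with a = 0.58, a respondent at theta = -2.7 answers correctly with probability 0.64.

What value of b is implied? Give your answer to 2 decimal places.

P(theta) = 1 / (1 + exp(−a(theta − b)))
logit(0.64) = ln(0.64/0.36) = 0.5754
b = theta − logit/(a) = -2.7 − 0.5754/0.5800 = -3.6920

-3.69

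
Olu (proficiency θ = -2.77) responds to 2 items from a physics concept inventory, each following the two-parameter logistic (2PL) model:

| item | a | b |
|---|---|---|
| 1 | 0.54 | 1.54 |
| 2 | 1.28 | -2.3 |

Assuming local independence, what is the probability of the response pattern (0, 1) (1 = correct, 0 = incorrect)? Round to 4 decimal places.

0.3225

P(θ) = 1 / (1 + exp(−a(θ − b)))
P_1 = 1/(1+e^{2.3274}) = 0.0889
P_2 = 1/(1+e^{0.6016}) = 0.3540
L = (1−P_1) × P_2 = 0.9111 × 0.3540 = 0.32252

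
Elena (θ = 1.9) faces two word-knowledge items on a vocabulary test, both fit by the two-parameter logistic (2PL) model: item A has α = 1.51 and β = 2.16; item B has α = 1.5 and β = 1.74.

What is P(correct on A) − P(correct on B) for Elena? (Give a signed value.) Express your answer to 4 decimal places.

-0.1566

P(θ) = 1 / (1 + exp(−α(θ − β)))
P_A = 0.4031
P_B = 0.5597
P_A − P_B = -0.1566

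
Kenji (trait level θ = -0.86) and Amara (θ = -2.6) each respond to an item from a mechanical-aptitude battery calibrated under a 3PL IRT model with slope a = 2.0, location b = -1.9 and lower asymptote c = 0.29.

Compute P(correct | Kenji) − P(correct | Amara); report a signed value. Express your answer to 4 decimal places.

P(θ) = c + (1 − c) · 1 / (1 + exp(−a(θ − b)))
P(Kenji) = 0.9212  [exponent 2.0800]
P(Amara) = 0.4304  [exponent -1.4000]
Difference = 0.9212 − 0.4304 = 0.4907

0.4907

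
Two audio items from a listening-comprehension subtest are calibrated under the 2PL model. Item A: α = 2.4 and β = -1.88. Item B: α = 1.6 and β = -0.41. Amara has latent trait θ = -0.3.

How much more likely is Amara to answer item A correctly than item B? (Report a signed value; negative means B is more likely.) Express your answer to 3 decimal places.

P(θ) = 1 / (1 + exp(−α(θ − β)))
P_A = 0.9779
P_B = 0.5439
P_A − P_B = 0.4341

0.434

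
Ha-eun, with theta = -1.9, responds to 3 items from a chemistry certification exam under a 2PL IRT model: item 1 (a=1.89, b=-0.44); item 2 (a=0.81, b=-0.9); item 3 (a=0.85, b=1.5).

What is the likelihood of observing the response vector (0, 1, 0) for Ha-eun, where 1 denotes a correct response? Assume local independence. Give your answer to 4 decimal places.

0.2743

P(theta) = 1 / (1 + exp(−a(theta − b)))
P_1 = 1/(1+e^{2.7594}) = 0.0596
P_2 = 1/(1+e^{0.8100}) = 0.3079
P_3 = 1/(1+e^{2.8900}) = 0.0527
L = (1−P_1) × P_2 × (1−P_3) = 0.9404 × 0.3079 × 0.9473 = 0.27431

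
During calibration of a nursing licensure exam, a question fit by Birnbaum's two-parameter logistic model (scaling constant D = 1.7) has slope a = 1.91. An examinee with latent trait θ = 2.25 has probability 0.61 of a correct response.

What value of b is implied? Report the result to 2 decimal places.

2.11

P(θ) = 1 / (1 + exp(−D·a(θ − b)))
logit(0.61) = ln(0.61/0.39) = 0.4473
b = θ − logit/(1.7·a) = 2.25 − 0.4473/3.2470 = 2.1122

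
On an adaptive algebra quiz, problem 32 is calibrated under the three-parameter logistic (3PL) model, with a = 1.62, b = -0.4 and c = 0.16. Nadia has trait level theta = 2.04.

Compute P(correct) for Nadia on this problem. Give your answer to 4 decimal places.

0.9842

P(theta) = c + (1 − c) · 1 / (1 + exp(−a(theta − b)))
Exponent: 1.62 × (2.04 − (-0.4)) = 3.9528
1/(1 + e^{-3.9528}) = 0.9812
P = 0.16 + 0.84 × 0.9812 = 0.9842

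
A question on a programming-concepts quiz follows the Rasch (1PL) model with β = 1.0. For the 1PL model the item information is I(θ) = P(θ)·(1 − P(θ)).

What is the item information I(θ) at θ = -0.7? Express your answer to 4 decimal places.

0.1306

P = 1/(1+e^{1.7000}) = 0.1545
P(1−P) = 0.1545 × 0.8455 = 0.1306
I = P(1−P) = 0.13061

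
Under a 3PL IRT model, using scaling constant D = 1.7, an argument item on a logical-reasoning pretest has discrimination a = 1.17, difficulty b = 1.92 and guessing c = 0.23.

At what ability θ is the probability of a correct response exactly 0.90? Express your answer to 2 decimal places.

2.88

P(θ) = c + (1 − c) · 1 / (1 + exp(−D·a(θ − b)))
Remove guessing floor: (0.90 − 0.23)/(1 − 0.23) = 0.8701
logit = ln(0.8701/0.1299) = 1.9021
θ = b + logit/(1.7·a) = 1.92 + 1.9021/1.9890 = 2.8763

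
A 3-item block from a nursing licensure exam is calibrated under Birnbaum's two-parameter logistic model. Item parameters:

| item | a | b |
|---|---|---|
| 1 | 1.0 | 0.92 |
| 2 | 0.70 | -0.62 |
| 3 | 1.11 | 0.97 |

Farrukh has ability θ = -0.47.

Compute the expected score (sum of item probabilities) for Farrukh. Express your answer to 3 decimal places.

P(θ) = 1 / (1 + exp(−a(θ − b)))
P_1 = 1/(1+e^{1.3900}) = 0.1994
P_2 = 1/(1+e^{-0.1050}) = 0.5262
P_3 = 1/(1+e^{1.5984}) = 0.1682
E[score] = 0.1994 + 0.5262 + 0.1682 = 0.8938

0.894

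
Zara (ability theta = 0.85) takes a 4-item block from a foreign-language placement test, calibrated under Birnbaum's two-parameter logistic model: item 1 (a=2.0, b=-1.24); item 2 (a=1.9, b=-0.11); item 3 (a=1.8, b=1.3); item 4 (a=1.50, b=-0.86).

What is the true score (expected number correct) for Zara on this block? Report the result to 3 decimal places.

3.082

P(theta) = 1 / (1 + exp(−a(theta − b)))
P_1 = 1/(1+e^{-4.1800}) = 0.9849
P_2 = 1/(1+e^{-1.8240}) = 0.8610
P_3 = 1/(1+e^{0.8100}) = 0.3079
P_4 = 1/(1+e^{-2.5650}) = 0.9286
E[score] = 0.9849 + 0.8610 + 0.3079 + 0.9286 = 3.0824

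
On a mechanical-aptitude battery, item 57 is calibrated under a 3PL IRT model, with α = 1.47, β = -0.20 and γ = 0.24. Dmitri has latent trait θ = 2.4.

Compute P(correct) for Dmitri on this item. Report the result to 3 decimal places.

P(θ) = γ + (1 − γ) · 1 / (1 + exp(−α(θ − β)))
Exponent: 1.47 × (2.4 − (-0.20)) = 3.8220
1/(1 + e^{-3.8220}) = 0.9786
P = 0.24 + 0.76 × 0.9786 = 0.9837

0.984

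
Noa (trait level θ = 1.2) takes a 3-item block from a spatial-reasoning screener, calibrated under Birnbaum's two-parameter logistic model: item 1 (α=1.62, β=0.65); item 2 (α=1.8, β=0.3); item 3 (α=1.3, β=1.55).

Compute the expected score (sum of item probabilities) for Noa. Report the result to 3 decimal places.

P(θ) = 1 / (1 + exp(−α(θ − β)))
P_1 = 1/(1+e^{-0.8910}) = 0.7091
P_2 = 1/(1+e^{-1.6200}) = 0.8348
P_3 = 1/(1+e^{0.4550}) = 0.3882
E[score] = 0.7091 + 0.8348 + 0.3882 = 1.9321

1.932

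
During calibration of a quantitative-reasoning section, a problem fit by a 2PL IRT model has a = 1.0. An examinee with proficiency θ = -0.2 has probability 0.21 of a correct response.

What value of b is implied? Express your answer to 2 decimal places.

1.12

P(θ) = 1 / (1 + exp(−a(θ − b)))
logit(0.21) = ln(0.21/0.79) = -1.3249
b = θ − logit/(a) = -0.2 − (-1.3249)/1.0000 = 1.1249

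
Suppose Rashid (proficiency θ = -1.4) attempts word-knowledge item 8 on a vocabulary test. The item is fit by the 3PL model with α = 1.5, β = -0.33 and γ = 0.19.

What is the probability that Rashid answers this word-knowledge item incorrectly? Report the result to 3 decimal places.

P(θ) = γ + (1 − γ) · 1 / (1 + exp(−α(θ − β)))
Exponent: 1.5 × (-1.4 − (-0.33)) = -1.6050
1/(1 + e^{1.6050}) = 0.1673
P = 0.19 + 0.81 × 0.1673 = 0.3255
P(incorrect) = 1 − 0.3255 = 0.6745

0.674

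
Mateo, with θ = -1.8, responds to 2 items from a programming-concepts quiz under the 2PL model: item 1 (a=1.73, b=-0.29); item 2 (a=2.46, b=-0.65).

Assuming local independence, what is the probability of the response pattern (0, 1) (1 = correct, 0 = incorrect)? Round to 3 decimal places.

0.052

P(θ) = 1 / (1 + exp(−a(θ − b)))
P_1 = 1/(1+e^{2.6123}) = 0.0684
P_2 = 1/(1+e^{2.8290}) = 0.0558
L = (1−P_1) × P_2 = 0.9316 × 0.0558 = 0.05196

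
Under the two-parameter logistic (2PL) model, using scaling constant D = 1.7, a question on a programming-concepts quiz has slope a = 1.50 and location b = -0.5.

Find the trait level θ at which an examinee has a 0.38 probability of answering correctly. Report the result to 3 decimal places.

-0.692

P(θ) = 1 / (1 + exp(−D·a(θ − b)))
logit = ln(0.3800/0.6200) = -0.4895
θ = b + logit/(1.7·a) = -0.5 + (-0.4895)/2.5500 = -0.6920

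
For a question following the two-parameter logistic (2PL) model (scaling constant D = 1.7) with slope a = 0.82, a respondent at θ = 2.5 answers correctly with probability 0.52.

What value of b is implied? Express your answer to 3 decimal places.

P(θ) = 1 / (1 + exp(−D·a(θ − b)))
logit(0.52) = ln(0.52/0.48) = 0.0800
b = θ − logit/(1.7·a) = 2.5 − 0.0800/1.3940 = 2.4426

2.443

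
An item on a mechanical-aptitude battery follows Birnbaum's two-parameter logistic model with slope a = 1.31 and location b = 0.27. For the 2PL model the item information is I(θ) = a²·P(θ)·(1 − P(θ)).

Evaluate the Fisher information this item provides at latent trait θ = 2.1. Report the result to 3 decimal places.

0.131

P = 1/(1+e^{-2.3973}) = 0.9166
P(1−P) = 0.9166 × 0.0834 = 0.0764
I = a² × P(1−P) = 1.31² × 0.0764 = 0.13116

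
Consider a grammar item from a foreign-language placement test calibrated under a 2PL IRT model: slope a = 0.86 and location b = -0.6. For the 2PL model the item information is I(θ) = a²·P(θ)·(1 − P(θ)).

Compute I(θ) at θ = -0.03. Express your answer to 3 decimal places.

P = 1/(1+e^{-0.4902}) = 0.6202
P(1−P) = 0.6202 × 0.3798 = 0.2356
I = a² × P(1−P) = 0.86² × 0.2356 = 0.17422

0.174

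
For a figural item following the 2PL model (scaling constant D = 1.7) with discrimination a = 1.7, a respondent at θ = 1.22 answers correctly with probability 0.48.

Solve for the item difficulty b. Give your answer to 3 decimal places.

1.248

P(θ) = 1 / (1 + exp(−D·a(θ − b)))
logit(0.48) = ln(0.48/0.52) = -0.0800
b = θ − logit/(1.7·a) = 1.22 − (-0.0800)/2.8900 = 1.2477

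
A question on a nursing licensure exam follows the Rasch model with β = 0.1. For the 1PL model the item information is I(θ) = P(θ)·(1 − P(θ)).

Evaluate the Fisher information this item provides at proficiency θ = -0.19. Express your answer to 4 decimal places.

0.2448

P = 1/(1+e^{0.2900}) = 0.4280
P(1−P) = 0.4280 × 0.5720 = 0.2448
I = P(1−P) = 0.24482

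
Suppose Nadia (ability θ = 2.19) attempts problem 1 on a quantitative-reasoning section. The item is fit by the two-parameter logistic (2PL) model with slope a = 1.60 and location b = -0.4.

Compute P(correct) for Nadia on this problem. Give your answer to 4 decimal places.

P(θ) = 1 / (1 + exp(−a(θ − b)))
Exponent: 1.60 × (2.19 − (-0.4)) = 4.1440
1/(1 + e^{-4.1440}) = 0.9844

0.9844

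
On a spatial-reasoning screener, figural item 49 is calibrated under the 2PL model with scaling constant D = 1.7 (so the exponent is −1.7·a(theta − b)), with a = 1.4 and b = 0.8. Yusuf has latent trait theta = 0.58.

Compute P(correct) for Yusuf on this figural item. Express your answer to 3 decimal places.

0.372

P(theta) = 1 / (1 + exp(−D·a(theta − b)))
Exponent: 1.7 × 1.4 × (0.58 − 0.8) = -0.5236
1/(1 + e^{0.5236}) = 0.3720
P = 0.3720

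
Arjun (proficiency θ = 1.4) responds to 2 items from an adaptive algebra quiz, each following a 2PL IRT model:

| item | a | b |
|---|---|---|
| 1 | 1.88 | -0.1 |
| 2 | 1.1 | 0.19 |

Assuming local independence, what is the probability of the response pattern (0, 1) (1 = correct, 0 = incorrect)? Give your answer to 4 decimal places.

P(θ) = 1 / (1 + exp(−a(θ − b)))
P_1 = 1/(1+e^{-2.8200}) = 0.9437
P_2 = 1/(1+e^{-1.3310}) = 0.7910
L = (1−P_1) × P_2 = 0.0563 × 0.7910 = 0.04450

0.0445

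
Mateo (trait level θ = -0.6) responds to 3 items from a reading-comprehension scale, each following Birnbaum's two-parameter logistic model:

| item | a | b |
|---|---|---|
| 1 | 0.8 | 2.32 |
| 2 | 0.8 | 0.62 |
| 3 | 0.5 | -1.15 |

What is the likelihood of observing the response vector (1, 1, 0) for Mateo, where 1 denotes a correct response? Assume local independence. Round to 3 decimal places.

0.010

P(θ) = 1 / (1 + exp(−a(θ − b)))
P_1 = 1/(1+e^{2.3360}) = 0.0882
P_2 = 1/(1+e^{0.9760}) = 0.2737
P_3 = 1/(1+e^{-0.2750}) = 0.5683
L = P_1 × P_2 × (1−P_3) = 0.0882 × 0.2737 × 0.4317 = 0.01042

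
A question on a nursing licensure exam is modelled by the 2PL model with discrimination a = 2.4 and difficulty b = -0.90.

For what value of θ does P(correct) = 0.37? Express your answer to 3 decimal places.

-1.122

P(θ) = 1 / (1 + exp(−a(θ − b)))
logit = ln(0.3700/0.6300) = -0.5322
θ = b + logit/(a) = -0.90 + (-0.5322)/2.4000 = -1.1218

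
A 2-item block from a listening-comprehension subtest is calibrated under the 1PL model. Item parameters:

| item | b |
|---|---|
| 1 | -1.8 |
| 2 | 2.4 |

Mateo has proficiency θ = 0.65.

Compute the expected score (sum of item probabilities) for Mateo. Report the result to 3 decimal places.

P(θ) = 1 / (1 + exp(−(θ − b)))
P_1 = 1/(1+e^{-2.4500}) = 0.9206
P_2 = 1/(1+e^{1.7500}) = 0.1480
E[score] = 0.9206 + 0.1480 = 1.0686

1.069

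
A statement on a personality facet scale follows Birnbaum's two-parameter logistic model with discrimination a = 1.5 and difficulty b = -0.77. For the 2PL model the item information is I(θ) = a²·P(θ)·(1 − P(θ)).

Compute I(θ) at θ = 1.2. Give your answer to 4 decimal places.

0.1059

P = 1/(1+e^{-2.9550}) = 0.9505
P(1−P) = 0.9505 × 0.0495 = 0.0471
I = a² × P(1−P) = 1.5² × 0.0471 = 0.10586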